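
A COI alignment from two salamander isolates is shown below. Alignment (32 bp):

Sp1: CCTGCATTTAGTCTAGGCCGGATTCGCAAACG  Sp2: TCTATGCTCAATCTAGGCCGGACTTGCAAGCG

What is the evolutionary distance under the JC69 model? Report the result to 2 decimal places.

The sequences differ at 10 of 32 sites (1, 4, 5, 6, 7, 9, 11, 23, 25, 30), so p = 10/32 = 0.3125.
d = −(3/4) ln(1 − 4p/3) = −0.75 ln(1 − 0.416667) = −0.75 ln(0.583333)
  = −0.75 × (-0.538997) = 0.404248 substitutions/site.

0.40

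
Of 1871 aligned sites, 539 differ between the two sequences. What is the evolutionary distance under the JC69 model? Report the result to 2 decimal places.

0.36

p = 539/1871 ≈ 0.288081.
d = −(3/4) ln(1 − 4p/3) = −0.75 ln(1 − 0.384108) = −0.75 ln(0.615892)
  = −0.75 × (-0.484684) = 0.363513 substitutions/site.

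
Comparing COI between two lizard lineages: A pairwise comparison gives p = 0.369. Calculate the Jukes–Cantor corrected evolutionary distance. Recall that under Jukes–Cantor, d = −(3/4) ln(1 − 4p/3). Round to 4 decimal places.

d = −(3/4) ln(1 − 4p/3) = −0.75 ln(1 − 0.492) = −0.75 ln(0.508)
  = −0.75 × (-0.677274) = 0.507956 substitutions/site.

0.5080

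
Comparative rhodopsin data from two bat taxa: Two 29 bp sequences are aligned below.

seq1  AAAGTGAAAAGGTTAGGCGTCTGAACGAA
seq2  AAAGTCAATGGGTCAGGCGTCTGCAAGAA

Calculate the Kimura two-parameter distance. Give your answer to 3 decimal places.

Of 29 sites, 2 differences are transitions and 4 are transversions, so P = 2/29 ≈ 0.068966 and Q = 4/29 ≈ 0.137931.
Under the Kimura two-parameter model, d = −½ ln(1 − 2P − Q) − ¼ ln(1 − 2Q).
1 − 2P − Q = 0.724137, giving −½ ln(0.724137) = 0.161387.
1 − 2Q = 0.724138, giving −¼ ln(0.724138) = 0.080693.
d = 0.161387 + 0.080693 = 0.242080.

0.242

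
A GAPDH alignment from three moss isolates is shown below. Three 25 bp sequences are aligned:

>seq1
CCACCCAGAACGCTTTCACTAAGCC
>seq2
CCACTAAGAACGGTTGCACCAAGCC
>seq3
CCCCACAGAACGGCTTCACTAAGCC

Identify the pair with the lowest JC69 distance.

seq1–seq2: 5/25 differ, p = 0.200, d = 0.233.
seq1–seq3: 4/25 differ, p = 0.160, d = 0.180.
seq2–seq3: 6/25 differ, p = 0.240, d = 0.289.
The smallest distance is between seq1 and seq3.

seq1 and seq3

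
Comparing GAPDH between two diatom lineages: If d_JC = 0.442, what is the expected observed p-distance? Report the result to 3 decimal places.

0.334

p = (3/4)(1 − e^(−4d/3)) = 0.75 × (1 − e^(-0.589333)) = 0.75 × (1 − 0.554697) = 0.333977.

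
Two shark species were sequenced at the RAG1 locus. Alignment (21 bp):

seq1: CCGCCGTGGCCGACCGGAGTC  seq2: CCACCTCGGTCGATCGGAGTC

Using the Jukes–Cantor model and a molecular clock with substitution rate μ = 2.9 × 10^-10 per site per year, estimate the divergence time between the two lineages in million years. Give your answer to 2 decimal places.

The sequences differ at 5 of 21 sites (3, 6, 7, 10, 14), so p = 5/21 ≈ 0.238095.
d = −(3/4) ln(1 − 4p/3) = −0.75 ln(1 − 0.31746) = −0.75 ln(0.68254)
  = −0.75 × (-0.381934) = 0.286451 substitutions/site.
Under a molecular clock d = 2μt, so t = d/(2μ) = 0.286451 / (2 × 2.9 × 10^-10) = 493.88 million years.

493.88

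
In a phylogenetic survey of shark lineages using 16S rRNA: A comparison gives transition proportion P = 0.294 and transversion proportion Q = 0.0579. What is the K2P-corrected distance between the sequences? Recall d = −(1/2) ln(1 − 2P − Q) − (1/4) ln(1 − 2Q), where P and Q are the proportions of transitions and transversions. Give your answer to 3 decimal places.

Under the Kimura two-parameter model, d = −½ ln(1 − 2P − Q) − ¼ ln(1 − 2Q).
1 − 2P − Q = 0.3541, giving −½ ln(0.3541) = 0.519088.
1 − 2Q = 0.8842, giving −¼ ln(0.8842) = 0.030768.
d = 0.519088 + 0.030768 = 0.549856.

0.550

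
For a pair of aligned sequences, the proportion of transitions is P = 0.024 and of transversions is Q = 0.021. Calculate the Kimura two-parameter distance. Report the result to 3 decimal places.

Under the Kimura two-parameter model, d = −½ ln(1 − 2P − Q) − ¼ ln(1 − 2Q).
1 − 2P − Q = 0.931, giving −½ ln(0.931) = 0.035748.
1 − 2Q = 0.958, giving −¼ ln(0.958) = 0.010727.
d = 0.035748 + 0.010727 = 0.046475.

0.046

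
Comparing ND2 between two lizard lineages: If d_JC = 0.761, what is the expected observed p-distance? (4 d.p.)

p = (3/4)(1 − e^(−4d/3)) = 0.75 × (1 − e^(-1.014667)) = 0.75 × (1 − 0.362523) = 0.478108.

0.4781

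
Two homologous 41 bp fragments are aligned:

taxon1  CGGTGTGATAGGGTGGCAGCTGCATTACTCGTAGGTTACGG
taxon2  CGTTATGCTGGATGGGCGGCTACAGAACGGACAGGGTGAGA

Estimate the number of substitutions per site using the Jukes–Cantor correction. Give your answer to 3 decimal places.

0.722

The sequences differ at 19 of 41 sites, so p = 19/41 ≈ 0.463415.
d = −(3/4) ln(1 − 4p/3) = −0.75 ln(1 − 0.617887) = −0.75 ln(0.382113)
  = −0.75 × (-0.962039) = 0.721529 substitutions/site.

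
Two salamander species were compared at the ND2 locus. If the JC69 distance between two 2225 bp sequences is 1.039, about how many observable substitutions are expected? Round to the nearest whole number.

1251

Invert JC69: p = (3/4)(1 − e^(−4d/3)) = 0.75 × (1 − e^(-1.385333)) = 0.75 × (1 − 0.250240) = 0.562320.
Expected differing sites = pL ≈ 0.562320 × 2225 = 1251.162 ≈ 1251.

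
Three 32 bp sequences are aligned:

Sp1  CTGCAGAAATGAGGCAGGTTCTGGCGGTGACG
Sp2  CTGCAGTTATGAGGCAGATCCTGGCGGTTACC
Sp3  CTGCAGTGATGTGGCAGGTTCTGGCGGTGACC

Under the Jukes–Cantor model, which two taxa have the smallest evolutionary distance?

Sp1–Sp2: 6/32 differ, p = 0.188, d = 0.216.
Sp1–Sp3: 4/32 differ, p = 0.125, d = 0.137.
Sp2–Sp3: 5/32 differ, p = 0.156, d = 0.175.
The smallest distance is between Sp1 and Sp3.

Sp1 and Sp3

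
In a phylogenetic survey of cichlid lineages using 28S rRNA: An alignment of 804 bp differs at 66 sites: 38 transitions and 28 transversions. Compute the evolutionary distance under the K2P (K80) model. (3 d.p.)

P = 38/804 ≈ 0.047264 and Q = 28/804 ≈ 0.034826.
Under the Kimura two-parameter model, d = −½ ln(1 − 2P − Q) − ¼ ln(1 − 2Q).
1 − 2P − Q = 0.870646, giving −½ ln(0.870646) = 0.069260.
1 − 2Q = 0.930348, giving −¼ ln(0.930348) = 0.018049.
d = 0.069260 + 0.018049 = 0.087309.

0.087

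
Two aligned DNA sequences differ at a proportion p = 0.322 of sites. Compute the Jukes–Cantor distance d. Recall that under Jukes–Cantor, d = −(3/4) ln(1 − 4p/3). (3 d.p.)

0.421

d = −(3/4) ln(1 − 4p/3) = −0.75 ln(1 − 0.429333) = −0.75 ln(0.570667)
  = −0.75 × (-0.560949) = 0.420712 substitutions/site.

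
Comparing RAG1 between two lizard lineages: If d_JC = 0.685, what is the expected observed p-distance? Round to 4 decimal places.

0.4491

p = (3/4)(1 − e^(−4d/3)) = 0.75 × (1 − e^(-0.913333)) = 0.75 × (1 − 0.401185) = 0.449111.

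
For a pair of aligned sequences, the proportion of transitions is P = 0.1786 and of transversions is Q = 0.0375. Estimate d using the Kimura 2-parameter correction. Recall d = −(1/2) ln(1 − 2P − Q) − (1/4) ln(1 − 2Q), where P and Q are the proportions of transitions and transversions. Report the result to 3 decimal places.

Under the Kimura two-parameter model, d = −½ ln(1 − 2P − Q) − ¼ ln(1 − 2Q).
1 − 2P − Q = 0.6053, giving −½ ln(0.6053) = 0.251016.
1 − 2Q = 0.925, giving −¼ ln(0.925) = 0.019490.
d = 0.251016 + 0.019490 = 0.270506.

0.271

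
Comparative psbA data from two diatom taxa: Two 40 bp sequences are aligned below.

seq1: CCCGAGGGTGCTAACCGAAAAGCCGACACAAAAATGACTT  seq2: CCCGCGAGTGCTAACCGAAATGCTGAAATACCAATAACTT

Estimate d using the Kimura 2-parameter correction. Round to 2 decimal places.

Of 40 sites, 4 differences are transitions and 5 are transversions, so P = 4/40 = 0.1 and Q = 5/40 = 0.125.
Under the Kimura two-parameter model, d = −½ ln(1 − 2P − Q) − ¼ ln(1 − 2Q).
1 − 2P − Q = 0.675, giving −½ ln(0.675) = 0.196521.
1 − 2Q = 0.75, giving −¼ ln(0.75) = 0.071921.
d = 0.196521 + 0.071921 = 0.268442.

0.27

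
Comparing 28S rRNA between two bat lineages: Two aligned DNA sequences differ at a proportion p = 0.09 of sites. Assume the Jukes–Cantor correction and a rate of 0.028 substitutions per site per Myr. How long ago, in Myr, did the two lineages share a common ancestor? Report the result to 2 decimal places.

1.71

d = −(3/4) ln(1 − 4p/3) = −0.75 ln(1 − 0.12) = −0.75 ln(0.88)
  = −0.75 × (-0.127833) = 0.095875 substitutions/site.
Under a molecular clock d = 2μt, so t = d/(2μ) = 0.095875 / (2 × 0.028) = 1.71 Myr.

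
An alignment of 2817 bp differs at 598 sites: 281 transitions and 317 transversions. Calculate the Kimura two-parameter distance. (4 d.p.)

0.2508

P = 281/2817 ≈ 0.099752 and Q = 317/2817 ≈ 0.112531.
Under the Kimura two-parameter model, d = −½ ln(1 − 2P − Q) − ¼ ln(1 − 2Q).
1 − 2P − Q = 0.687965, giving −½ ln(0.687965) = 0.187009.
1 − 2Q = 0.774938, giving −¼ ln(0.774938) = 0.063743.
d = 0.187009 + 0.063743 = 0.250752.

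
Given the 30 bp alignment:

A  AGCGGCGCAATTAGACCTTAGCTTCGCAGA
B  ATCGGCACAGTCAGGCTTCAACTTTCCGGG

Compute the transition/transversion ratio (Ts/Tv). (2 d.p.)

5.00

Transitions are A↔G and C↔T; transversions are all other mismatches.
Transitions: 10. Transversions: 2.
R = 10/2 = 5.00.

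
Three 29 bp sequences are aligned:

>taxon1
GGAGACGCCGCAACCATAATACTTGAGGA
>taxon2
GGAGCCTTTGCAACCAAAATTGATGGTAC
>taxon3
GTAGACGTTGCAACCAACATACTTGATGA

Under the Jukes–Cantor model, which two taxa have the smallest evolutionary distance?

taxon1 and taxon3

taxon1–taxon2: 12/29 differ, p = 0.414, d = 0.602.
taxon1–taxon3: 6/29 differ, p = 0.207, d = 0.242.
taxon2–taxon3: 10/29 differ, p = 0.345, d = 0.462.
The smallest distance is between taxon1 and taxon3.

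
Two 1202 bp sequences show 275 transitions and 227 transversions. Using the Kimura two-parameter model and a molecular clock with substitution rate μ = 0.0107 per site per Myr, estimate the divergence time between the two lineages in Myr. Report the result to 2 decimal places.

P = 275/1202 ≈ 0.228785 and Q = 227/1202 ≈ 0.188852.
Under the Kimura two-parameter model, d = −½ ln(1 − 2P − Q) − ¼ ln(1 − 2Q).
1 − 2P − Q = 0.353578, giving −½ ln(0.353578) = 0.519826.
1 − 2Q = 0.622296, giving −¼ ln(0.622296) = 0.118585.
d = 0.519826 + 0.118585 = 0.638411.
Under a molecular clock d = 2μt, so t = d/(2μ) = 0.638411 / (2 × 0.0107) = 29.83 Myr.

29.83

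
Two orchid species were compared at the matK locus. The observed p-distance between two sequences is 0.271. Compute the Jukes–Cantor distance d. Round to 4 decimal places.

d = −(3/4) ln(1 − 4p/3) = −0.75 ln(1 − 0.361333) = −0.75 ln(0.638667)
  = −0.75 × (-0.448372) = 0.336279 substitutions/site.

0.3363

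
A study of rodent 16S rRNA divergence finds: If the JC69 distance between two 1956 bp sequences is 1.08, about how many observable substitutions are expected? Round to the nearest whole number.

Invert JC69: p = (3/4)(1 − e^(−4d/3)) = 0.75 × (1 − e^(-1.44)) = 0.75 × (1 − 0.236928) = 0.572304.
Expected differing sites = pL ≈ 0.572304 × 1956 = 1119.426624 ≈ 1119.

1119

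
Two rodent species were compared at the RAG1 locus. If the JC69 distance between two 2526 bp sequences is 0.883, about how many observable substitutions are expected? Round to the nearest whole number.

1311

Invert JC69: p = (3/4)(1 − e^(−4d/3)) = 0.75 × (1 − e^(-1.177333)) = 0.75 × (1 − 0.308099) = 0.518926.
Expected differing sites = pL ≈ 0.518926 × 2526 = 1310.807076 ≈ 1311.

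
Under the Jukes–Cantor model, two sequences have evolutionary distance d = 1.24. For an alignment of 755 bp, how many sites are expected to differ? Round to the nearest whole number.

Invert JC69: p = (3/4)(1 − e^(−4d/3)) = 0.75 × (1 − e^(-1.653333)) = 0.75 × (1 − 0.191411) = 0.606442.
Expected differing sites = pL ≈ 0.606442 × 755 = 457.86371 ≈ 458.

458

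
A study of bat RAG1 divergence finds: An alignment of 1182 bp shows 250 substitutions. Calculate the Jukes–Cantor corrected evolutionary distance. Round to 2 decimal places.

0.25

p = 250/1182 ≈ 0.211506.
d = −(3/4) ln(1 − 4p/3) = −0.75 ln(1 − 0.282008) = −0.75 ln(0.717992)
  = −0.75 × (-0.331297) = 0.248473 substitutions/site.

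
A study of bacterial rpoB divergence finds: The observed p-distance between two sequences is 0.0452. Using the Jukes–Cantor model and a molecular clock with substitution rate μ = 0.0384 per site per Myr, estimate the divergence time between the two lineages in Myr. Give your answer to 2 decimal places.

d = −(3/4) ln(1 − 4p/3) = −0.75 ln(1 − 0.060267) = −0.75 ln(0.939733)
  = −0.75 × (-0.062159) = 0.046619 substitutions/site.
Under a molecular clock d = 2μt, so t = d/(2μ) = 0.046619 / (2 × 0.0384) = 0.61 Myr.

0.61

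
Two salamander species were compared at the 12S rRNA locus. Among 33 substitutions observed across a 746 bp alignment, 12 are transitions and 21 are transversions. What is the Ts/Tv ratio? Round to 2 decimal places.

0.57

R = 12/21 = 0.571428… ≈ 0.57 (to 2 d.p.).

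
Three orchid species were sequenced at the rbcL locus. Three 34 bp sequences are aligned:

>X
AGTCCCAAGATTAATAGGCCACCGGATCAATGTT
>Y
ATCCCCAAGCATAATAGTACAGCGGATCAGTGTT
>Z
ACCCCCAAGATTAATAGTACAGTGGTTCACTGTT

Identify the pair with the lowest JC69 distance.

Y and Z

X–Y: 8/34 differ, p = 0.235, d = 0.282.
X–Z: 8/34 differ, p = 0.235, d = 0.282.
Y–Z: 6/34 differ, p = 0.176, d = 0.201.
The smallest distance is between Y and Z.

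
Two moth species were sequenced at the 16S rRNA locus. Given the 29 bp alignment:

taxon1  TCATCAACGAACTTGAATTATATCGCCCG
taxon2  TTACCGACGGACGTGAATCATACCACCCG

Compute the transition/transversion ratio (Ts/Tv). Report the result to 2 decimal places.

Transitions are A↔G and C↔T; transversions are all other mismatches.
Transitions: 7. Transversions: 1.
R = 7/1 = 7.00.

7.00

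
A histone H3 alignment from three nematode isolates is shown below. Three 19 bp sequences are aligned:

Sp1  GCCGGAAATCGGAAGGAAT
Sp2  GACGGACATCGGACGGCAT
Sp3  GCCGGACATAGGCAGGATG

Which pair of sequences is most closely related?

Sp1 and Sp2

Sp1–Sp2: 4/19 differ, p = 0.211, d = 0.247.
Sp1–Sp3: 5/19 differ, p = 0.263, d = 0.324.
Sp2–Sp3: 7/19 differ, p = 0.368, d = 0.507.
The smallest distance is between Sp1 and Sp2.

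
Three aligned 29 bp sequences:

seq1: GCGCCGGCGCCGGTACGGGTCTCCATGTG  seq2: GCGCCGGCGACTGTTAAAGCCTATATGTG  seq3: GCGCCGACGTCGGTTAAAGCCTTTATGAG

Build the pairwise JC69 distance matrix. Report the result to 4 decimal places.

seq1–seq2: 9/29 sites differ → p ≈ 0.310345, d = −0.75 ln(1 − 0.413793) = 0.400562 ≈ 0.4006.
seq1–seq3: 10/29 sites differ → p ≈ 0.344828, d = −0.75 ln(1 − 0.459771) = 0.461822 ≈ 0.4618.
seq2–seq3: 5/29 sites differ → p ≈ 0.172414, d = −0.75 ln(1 − 0.229885) = 0.195912 ≈ 0.1959.

d(seq1,seq2) = 0.4006, d(seq1,seq3) = 0.4618, d(seq2,seq3) = 0.1959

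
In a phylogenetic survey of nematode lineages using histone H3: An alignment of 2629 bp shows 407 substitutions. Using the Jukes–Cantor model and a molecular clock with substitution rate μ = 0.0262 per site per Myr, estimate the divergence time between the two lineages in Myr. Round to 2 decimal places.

3.31

p = 407/2629 ≈ 0.154812.
d = −(3/4) ln(1 − 4p/3) = −0.75 ln(1 − 0.206416) = −0.75 ln(0.793584)
  = −0.75 × (-0.231196) = 0.173397 substitutions/site.
Under a molecular clock d = 2μt, so t = d/(2μ) = 0.173397 / (2 × 0.0262) = 3.31 Myr.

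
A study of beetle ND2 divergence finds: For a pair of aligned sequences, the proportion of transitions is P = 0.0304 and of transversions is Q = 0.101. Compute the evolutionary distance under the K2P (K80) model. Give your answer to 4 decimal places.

0.1447

Under the Kimura two-parameter model, d = −½ ln(1 − 2P − Q) − ¼ ln(1 − 2Q).
1 − 2P − Q = 0.8382, giving −½ ln(0.8382) = 0.088249.
1 − 2Q = 0.798, giving −¼ ln(0.798) = 0.056412.
d = 0.088249 + 0.056412 = 0.144661.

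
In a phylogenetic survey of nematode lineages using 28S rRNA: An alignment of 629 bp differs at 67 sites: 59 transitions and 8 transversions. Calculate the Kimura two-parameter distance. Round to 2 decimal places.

P = 59/629 ≈ 0.0938 and Q = 8/629 ≈ 0.012719.
Under the Kimura two-parameter model, d = −½ ln(1 − 2P − Q) − ¼ ln(1 − 2Q).
1 − 2P − Q = 0.799681, giving −½ ln(0.799681) = 0.111771.
1 − 2Q = 0.974562, giving −¼ ln(0.974562) = 0.006442.
d = 0.111771 + 0.006442 = 0.118213.

0.12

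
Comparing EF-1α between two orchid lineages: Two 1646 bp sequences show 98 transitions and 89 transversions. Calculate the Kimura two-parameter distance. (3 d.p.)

0.124

P = 98/1646 ≈ 0.059538 and Q = 89/1646 ≈ 0.05407.
Under the Kimura two-parameter model, d = −½ ln(1 − 2P − Q) − ¼ ln(1 − 2Q).
1 − 2P − Q = 0.826854, giving −½ ln(0.826854) = 0.095064.
1 − 2Q = 0.89186, giving −¼ ln(0.89186) = 0.028612.
d = 0.095064 + 0.028612 = 0.123676.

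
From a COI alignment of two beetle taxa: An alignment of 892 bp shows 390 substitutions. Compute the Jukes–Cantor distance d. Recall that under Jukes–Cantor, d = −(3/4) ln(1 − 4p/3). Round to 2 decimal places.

p = 390/892 ≈ 0.43722.
d = −(3/4) ln(1 − 4p/3) = −0.75 ln(1 − 0.58296) = −0.75 ln(0.41704)
  = −0.75 × (-0.874573) = 0.655930 substitutions/site.

0.66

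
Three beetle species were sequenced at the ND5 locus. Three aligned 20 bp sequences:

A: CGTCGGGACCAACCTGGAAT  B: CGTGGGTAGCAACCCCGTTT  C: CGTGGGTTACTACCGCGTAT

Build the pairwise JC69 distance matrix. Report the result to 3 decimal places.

d(A,B) = 0.471, d(A,C) = 0.572, d(B,C) = 0.304

A–B: 7/20 sites differ → p = 0.35, d = −0.75 ln(1 − 0.466667) = 0.471457 ≈ 0.471.
A–C: 8/20 sites differ → p = 0.4, d = −0.75 ln(1 − 0.533333) = 0.571605 ≈ 0.572.
B–C: 5/20 sites differ → p = 0.25, d = −0.75 ln(1 − 0.333333) = 0.304098 ≈ 0.304.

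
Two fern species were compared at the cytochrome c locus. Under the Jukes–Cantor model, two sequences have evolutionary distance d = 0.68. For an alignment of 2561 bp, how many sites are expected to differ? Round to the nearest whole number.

1145

Invert JC69: p = (3/4)(1 − e^(−4d/3)) = 0.75 × (1 − e^(-0.906667)) = 0.75 × (1 − 0.403868) = 0.447099.
Expected differing sites = pL ≈ 0.447099 × 2561 = 1145.020539 ≈ 1145.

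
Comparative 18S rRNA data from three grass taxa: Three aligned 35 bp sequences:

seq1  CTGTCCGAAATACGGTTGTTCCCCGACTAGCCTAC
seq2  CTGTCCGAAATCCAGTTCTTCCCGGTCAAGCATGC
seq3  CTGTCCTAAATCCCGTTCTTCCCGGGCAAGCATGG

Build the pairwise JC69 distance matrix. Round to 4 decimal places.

d(seq1,seq2) = 0.2726, d(seq1,seq3) = 0.3597, d(seq2,seq3) = 0.1240

seq1–seq2: 8/35 sites differ → p ≈ 0.228571, d = −0.75 ln(1 − 0.304761) = 0.272625 ≈ 0.2726.
seq1–seq3: 10/35 sites differ → p ≈ 0.285714, d = −0.75 ln(1 − 0.380952) = 0.359679 ≈ 0.3597.
seq2–seq3: 4/35 sites differ → p ≈ 0.114286, d = −0.75 ln(1 − 0.152381) = 0.123993 ≈ 0.1240.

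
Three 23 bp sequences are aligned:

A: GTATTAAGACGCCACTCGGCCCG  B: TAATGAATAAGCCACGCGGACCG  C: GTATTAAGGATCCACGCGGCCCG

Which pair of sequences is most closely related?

A–B: 7/23 differ, p = 0.304, d = 0.390.
A–C: 4/23 differ, p = 0.174, d = 0.198.
B–C: 7/23 differ, p = 0.304, d = 0.390.
The smallest distance is between A and C.

A and C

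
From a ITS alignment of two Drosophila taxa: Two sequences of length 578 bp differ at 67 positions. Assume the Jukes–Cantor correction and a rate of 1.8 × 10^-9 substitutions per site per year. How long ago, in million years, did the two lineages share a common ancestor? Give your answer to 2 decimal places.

p = 67/578 ≈ 0.115917.
d = −(3/4) ln(1 − 4p/3) = −0.75 ln(1 − 0.154556) = −0.75 ln(0.845444)
  = −0.75 × (-0.167893) = 0.125920 substitutions/site.
Under a molecular clock d = 2μt, so t = d/(2μ) = 0.125920 / (2 × 1.8 × 10^-9) = 34.98 million years.

34.98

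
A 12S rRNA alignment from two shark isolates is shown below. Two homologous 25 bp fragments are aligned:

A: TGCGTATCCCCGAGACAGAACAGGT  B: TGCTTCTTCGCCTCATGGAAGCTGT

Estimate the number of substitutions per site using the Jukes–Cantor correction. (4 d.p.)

The sequences differ at 12 of 25 sites, so p = 12/25 = 0.48.
d = −(3/4) ln(1 − 4p/3) = −0.75 ln(1 − 0.64) = −0.75 ln(0.36)
  = −0.75 × (-1.021651) = 0.766238 substitutions/site.

0.7662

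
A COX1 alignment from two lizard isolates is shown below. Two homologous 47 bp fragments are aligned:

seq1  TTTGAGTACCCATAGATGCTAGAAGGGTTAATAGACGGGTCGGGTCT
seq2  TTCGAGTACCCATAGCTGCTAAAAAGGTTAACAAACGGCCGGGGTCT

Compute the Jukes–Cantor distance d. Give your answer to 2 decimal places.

0.22

The sequences differ at 9 of 47 sites (3, 16, 22, 25, 32, 34, 39, 40, 41), so p = 9/47 ≈ 0.191489.
d = −(3/4) ln(1 − 4p/3) = −0.75 ln(1 − 0.255319) = −0.75 ln(0.744681)
  = −0.75 × (-0.294799) = 0.221099 substitutions/site.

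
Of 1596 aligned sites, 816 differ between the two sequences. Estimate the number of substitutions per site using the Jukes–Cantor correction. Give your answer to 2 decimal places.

p = 816/1596 ≈ 0.511278.
d = −(3/4) ln(1 − 4p/3) = −0.75 ln(1 − 0.681704) = −0.75 ln(0.318296)
  = −0.75 × (-1.144774) = 0.858581 substitutions/site.

0.86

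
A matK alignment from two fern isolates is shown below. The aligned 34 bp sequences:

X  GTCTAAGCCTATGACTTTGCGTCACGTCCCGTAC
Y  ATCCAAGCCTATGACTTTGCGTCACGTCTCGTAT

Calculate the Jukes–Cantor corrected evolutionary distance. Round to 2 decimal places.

The sequences differ at 4 of 34 sites (1, 4, 29, 34), so p = 4/34 ≈ 0.117647.
d = −(3/4) ln(1 − 4p/3) = −0.75 ln(1 − 0.156863) = −0.75 ln(0.843137)
  = −0.75 × (-0.170626) = 0.127970 substitutions/site.

0.13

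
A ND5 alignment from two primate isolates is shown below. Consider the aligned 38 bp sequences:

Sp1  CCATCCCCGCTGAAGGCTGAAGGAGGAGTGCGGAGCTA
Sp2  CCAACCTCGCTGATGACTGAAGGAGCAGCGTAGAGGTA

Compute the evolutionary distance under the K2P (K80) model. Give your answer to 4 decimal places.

0.2889

Of 38 sites, 5 differences are transitions and 4 are transversions, so P = 5/38 ≈ 0.131579 and Q = 4/38 ≈ 0.105263.
Under the Kimura two-parameter model, d = −½ ln(1 − 2P − Q) − ¼ ln(1 − 2Q).
1 − 2P − Q = 0.631579, giving −½ ln(0.631579) = 0.229766.
1 − 2Q = 0.789474, giving −¼ ln(0.789474) = 0.059097.
d = 0.229766 + 0.059097 = 0.288863.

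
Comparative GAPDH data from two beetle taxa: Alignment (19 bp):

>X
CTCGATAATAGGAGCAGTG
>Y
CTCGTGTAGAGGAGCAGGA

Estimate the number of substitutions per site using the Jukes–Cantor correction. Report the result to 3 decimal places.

0.410

The sequences differ at 6 of 19 sites (5, 6, 7, 9, 18, 19), so p = 6/19 ≈ 0.315789.
d = −(3/4) ln(1 − 4p/3) = −0.75 ln(1 − 0.421052) = −0.75 ln(0.578948)
  = −0.75 × (-0.546543) = 0.409907 substitutions/site.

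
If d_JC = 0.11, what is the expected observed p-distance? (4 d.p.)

p = (3/4)(1 − e^(−4d/3)) = 0.75 × (1 − e^(-0.146667)) = 0.75 × (1 − 0.863582) = 0.102314.

0.1023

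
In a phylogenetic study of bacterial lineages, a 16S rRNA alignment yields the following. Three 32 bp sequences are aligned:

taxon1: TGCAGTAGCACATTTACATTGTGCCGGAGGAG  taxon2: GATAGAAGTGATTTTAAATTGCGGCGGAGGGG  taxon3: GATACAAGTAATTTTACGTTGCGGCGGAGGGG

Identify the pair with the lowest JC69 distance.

taxon1–taxon2: 12/32 differ, p = 0.375, d = 0.520.
taxon1–taxon3: 12/32 differ, p = 0.375, d = 0.520.
taxon2–taxon3: 4/32 differ, p = 0.125, d = 0.137.
The smallest distance is between taxon2 and taxon3.

taxon2 and taxon3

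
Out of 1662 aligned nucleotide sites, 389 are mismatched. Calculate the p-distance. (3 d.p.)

p = 389/1662 = 0.234055… ≈ 0.234 (to 3 d.p.).

0.234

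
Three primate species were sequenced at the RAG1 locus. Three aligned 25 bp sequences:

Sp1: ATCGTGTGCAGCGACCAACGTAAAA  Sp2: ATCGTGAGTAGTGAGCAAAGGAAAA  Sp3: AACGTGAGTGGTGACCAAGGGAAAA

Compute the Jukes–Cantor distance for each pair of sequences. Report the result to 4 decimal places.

d(Sp1,Sp2) = 0.2892, d(Sp1,Sp3) = 0.3505, d(Sp2,Sp3) = 0.1800

Sp1–Sp2: 6/25 sites differ → p = 0.24, d = −0.75 ln(1 − 0.32) = 0.289247 ≈ 0.2892.
Sp1–Sp3: 7/25 sites differ → p = 0.28, d = −0.75 ln(1 − 0.373333) = 0.350505 ≈ 0.3505.
Sp2–Sp3: 4/25 sites differ → p = 0.16, d = −0.75 ln(1 − 0.213333) = 0.179963 ≈ 0.1800.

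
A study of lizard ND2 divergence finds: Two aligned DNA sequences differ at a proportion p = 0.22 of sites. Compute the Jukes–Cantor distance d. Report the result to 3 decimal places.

0.260

d = −(3/4) ln(1 − 4p/3) = −0.75 ln(1 − 0.293333) = −0.75 ln(0.706667)
  = −0.75 × (-0.347196) = 0.260397 substitutions/site.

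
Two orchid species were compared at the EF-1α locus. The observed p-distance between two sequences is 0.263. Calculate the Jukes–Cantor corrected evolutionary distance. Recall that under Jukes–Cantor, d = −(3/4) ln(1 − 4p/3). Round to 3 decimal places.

d = −(3/4) ln(1 − 4p/3) = −0.75 ln(1 − 0.350667) = −0.75 ln(0.649333)
  = −0.75 × (-0.431810) = 0.323858 substitutions/site.

0.324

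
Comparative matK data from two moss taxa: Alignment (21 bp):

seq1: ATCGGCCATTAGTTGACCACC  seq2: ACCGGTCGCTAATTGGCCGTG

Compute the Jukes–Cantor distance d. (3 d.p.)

The sequences differ at 9 of 21 sites (2, 6, 8, 9, 12, 16, 19, 20, 21), so p = 9/21 ≈ 0.428571.
d = −(3/4) ln(1 − 4p/3) = −0.75 ln(1 − 0.571428) = −0.75 ln(0.428572)
  = −0.75 × (-0.847297) = 0.635473 substitutions/site.

0.635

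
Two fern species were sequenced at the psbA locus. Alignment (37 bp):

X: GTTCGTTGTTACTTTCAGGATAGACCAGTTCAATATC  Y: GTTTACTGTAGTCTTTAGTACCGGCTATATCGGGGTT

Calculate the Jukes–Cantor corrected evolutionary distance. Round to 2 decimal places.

The sequences differ at 20 of 37 sites, so p = 20/37 ≈ 0.540541.
d = −(3/4) ln(1 − 4p/3) = −0.75 ln(1 − 0.720721) = −0.75 ln(0.279279)
  = −0.75 × (-1.275544) = 0.956658 substitutions/site.

0.96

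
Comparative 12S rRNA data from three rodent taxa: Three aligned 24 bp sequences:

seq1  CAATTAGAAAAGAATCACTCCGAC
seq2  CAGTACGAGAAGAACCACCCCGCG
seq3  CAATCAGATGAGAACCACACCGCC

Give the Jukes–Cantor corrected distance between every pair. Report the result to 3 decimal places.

seq1–seq2: 8/24 sites differ → p ≈ 0.333333, d = −0.75 ln(1 − 0.444444) = 0.440839 ≈ 0.441.
seq1–seq3: 6/24 sites differ → p = 0.25, d = −0.75 ln(1 − 0.333333) = 0.304098 ≈ 0.304.
seq2–seq3: 7/24 sites differ → p ≈ 0.291667, d = −0.75 ln(1 − 0.388889) = 0.369358 ≈ 0.369.

d(seq1,seq2) = 0.441, d(seq1,seq3) = 0.304, d(seq2,seq3) = 0.369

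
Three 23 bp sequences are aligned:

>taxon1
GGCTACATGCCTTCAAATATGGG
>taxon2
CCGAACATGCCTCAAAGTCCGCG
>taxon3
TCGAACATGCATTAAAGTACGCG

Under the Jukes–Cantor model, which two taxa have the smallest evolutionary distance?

taxon2 and taxon3

taxon1–taxon2: 10/23 differ, p = 0.435, d = 0.650.
taxon1–taxon3: 9/23 differ, p = 0.391, d = 0.553.
taxon2–taxon3: 4/23 differ, p = 0.174, d = 0.198.
The smallest distance is between taxon2 and taxon3.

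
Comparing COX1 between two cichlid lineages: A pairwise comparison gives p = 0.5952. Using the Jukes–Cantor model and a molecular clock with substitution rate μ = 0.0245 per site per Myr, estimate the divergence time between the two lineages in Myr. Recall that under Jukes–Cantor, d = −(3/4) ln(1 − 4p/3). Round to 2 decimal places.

24.15

d = −(3/4) ln(1 − 4p/3) = −0.75 ln(1 − 0.7936) = −0.75 ln(0.2064)
  = −0.75 × (-1.577939) = 1.183454 substitutions/site.
Under a molecular clock d = 2μt, so t = d/(2μ) = 1.183454 / (2 × 0.0245) = 24.15 Myr.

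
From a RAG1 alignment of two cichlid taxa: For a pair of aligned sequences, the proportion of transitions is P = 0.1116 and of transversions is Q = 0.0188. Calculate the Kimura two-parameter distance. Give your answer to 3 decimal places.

Under the Kimura two-parameter model, d = −½ ln(1 − 2P − Q) − ¼ ln(1 − 2Q).
1 − 2P − Q = 0.758, giving −½ ln(0.758) = 0.138536.
1 − 2Q = 0.9624, giving −¼ ln(0.9624) = 0.009581.
d = 0.138536 + 0.009581 = 0.148117.

0.148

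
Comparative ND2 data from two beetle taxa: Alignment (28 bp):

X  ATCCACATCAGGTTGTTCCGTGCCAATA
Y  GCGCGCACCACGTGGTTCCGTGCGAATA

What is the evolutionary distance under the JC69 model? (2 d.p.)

0.36

The sequences differ at 8 of 28 sites (1, 2, 3, 5, 8, 11, 14, 24), so p = 8/28 ≈ 0.285714.
d = −(3/4) ln(1 − 4p/3) = −0.75 ln(1 − 0.380952) = −0.75 ln(0.619048)
  = −0.75 × (-0.479572) = 0.359679 substitutions/site.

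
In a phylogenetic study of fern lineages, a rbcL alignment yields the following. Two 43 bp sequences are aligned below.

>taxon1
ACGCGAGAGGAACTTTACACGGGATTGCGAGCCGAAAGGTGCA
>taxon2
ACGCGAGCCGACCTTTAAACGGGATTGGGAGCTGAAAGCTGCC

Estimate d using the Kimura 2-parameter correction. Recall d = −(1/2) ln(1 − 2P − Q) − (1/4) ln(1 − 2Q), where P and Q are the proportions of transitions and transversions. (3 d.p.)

0.216

Of 43 sites, 1 differences are transitions and 7 are transversions, so P = 1/43 ≈ 0.023256 and Q = 7/43 ≈ 0.162791.
Under the Kimura two-parameter model, d = −½ ln(1 − 2P − Q) − ¼ ln(1 − 2Q).
1 − 2P − Q = 0.790697, giving −½ ln(0.790697) = 0.117420.
1 − 2Q = 0.674418, giving −¼ ln(0.674418) = 0.098476.
d = 0.117420 + 0.098476 = 0.215896.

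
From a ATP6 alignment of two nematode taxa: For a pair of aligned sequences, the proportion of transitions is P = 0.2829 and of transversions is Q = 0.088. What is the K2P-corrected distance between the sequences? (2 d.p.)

Under the Kimura two-parameter model, d = −½ ln(1 − 2P − Q) − ¼ ln(1 − 2Q).
1 − 2P − Q = 0.3462, giving −½ ln(0.3462) = 0.530369.
1 − 2Q = 0.824, giving −¼ ln(0.824) = 0.048396.
d = 0.530369 + 0.048396 = 0.578765.

0.58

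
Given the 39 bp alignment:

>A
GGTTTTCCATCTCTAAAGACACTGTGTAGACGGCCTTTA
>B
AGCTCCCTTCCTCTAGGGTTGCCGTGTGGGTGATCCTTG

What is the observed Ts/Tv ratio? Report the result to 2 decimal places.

9.00

Transitions are A↔G and C↔T; transversions are all other mismatches.
Transitions: 18. Transversions: 2.
R = 18/2 = 9.00.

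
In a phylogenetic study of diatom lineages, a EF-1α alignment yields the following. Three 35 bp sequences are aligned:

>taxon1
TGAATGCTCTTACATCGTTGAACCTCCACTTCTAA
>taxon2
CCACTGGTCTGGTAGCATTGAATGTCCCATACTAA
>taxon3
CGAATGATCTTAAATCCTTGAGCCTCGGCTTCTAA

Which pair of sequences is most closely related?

taxon1 and taxon3

taxon1–taxon2: 14/35 differ, p = 0.400, d = 0.572.
taxon1–taxon3: 7/35 differ, p = 0.200, d = 0.233.
taxon2–taxon3: 15/35 differ, p = 0.429, d = 0.635.
The smallest distance is between taxon1 and taxon3.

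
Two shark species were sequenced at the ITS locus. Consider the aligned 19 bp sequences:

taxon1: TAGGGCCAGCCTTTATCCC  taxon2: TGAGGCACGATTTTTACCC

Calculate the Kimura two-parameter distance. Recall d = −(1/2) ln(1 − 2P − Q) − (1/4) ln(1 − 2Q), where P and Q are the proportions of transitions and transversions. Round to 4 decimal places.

Of 19 sites, 3 differences are transitions and 5 are transversions, so P = 3/19 ≈ 0.157895 and Q = 5/19 ≈ 0.263158.
Under the Kimura two-parameter model, d = −½ ln(1 − 2P − Q) − ¼ ln(1 − 2Q).
1 − 2P − Q = 0.421052, giving −½ ln(0.421052) = 0.432499.
1 − 2Q = 0.473684, giving −¼ ln(0.473684) = 0.186804.
d = 0.432499 + 0.186804 = 0.619303.

0.6193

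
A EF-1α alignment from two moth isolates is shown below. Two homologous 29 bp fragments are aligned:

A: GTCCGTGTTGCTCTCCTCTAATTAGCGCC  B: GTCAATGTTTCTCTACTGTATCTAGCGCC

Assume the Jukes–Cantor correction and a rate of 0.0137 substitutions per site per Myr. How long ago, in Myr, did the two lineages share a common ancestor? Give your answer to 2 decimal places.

The sequences differ at 7 of 29 sites (4, 5, 10, 15, 18, 21, 22), so p = 7/29 ≈ 0.241379.
d = −(3/4) ln(1 − 4p/3) = −0.75 ln(1 − 0.321839) = −0.75 ln(0.678161)
  = −0.75 × (-0.388371) = 0.291278 substitutions/site.
Under a molecular clock d = 2μt, so t = d/(2μ) = 0.291278 / (2 × 0.0137) = 10.63 Myr.

10.63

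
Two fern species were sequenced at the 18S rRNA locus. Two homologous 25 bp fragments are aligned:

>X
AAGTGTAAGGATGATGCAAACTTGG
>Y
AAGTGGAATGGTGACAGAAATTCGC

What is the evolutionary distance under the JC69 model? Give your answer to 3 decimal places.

0.490

The sequences differ at 9 of 25 sites (6, 9, 11, 15, 16, 17, 21, 23, 25), so p = 9/25 = 0.36.
d = −(3/4) ln(1 − 4p/3) = −0.75 ln(1 − 0.48) = −0.75 ln(0.52)
  = −0.75 × (-0.653926) = 0.490445 substitutions/site.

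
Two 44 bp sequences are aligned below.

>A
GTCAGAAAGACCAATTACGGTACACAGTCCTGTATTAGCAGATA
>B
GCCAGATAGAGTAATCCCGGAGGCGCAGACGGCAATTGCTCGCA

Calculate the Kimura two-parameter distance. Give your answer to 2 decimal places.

Of 44 sites, 8 differences are transitions and 15 are transversions, so P = 8/44 ≈ 0.181818 and Q = 15/44 ≈ 0.340909.
Under the Kimura two-parameter model, d = −½ ln(1 − 2P − Q) − ¼ ln(1 − 2Q).
1 − 2P − Q = 0.295455, giving −½ ln(0.295455) = 0.609619.
1 − 2Q = 0.318182, giving −¼ ln(0.318182) = 0.286283.
d = 0.609619 + 0.286283 = 0.895902.

0.90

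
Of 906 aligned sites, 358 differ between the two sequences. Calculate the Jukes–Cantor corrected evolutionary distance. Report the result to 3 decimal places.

0.561

p = 358/906 ≈ 0.395143.
d = −(3/4) ln(1 − 4p/3) = −0.75 ln(1 − 0.526857) = −0.75 ln(0.473143)
  = −0.75 × (-0.748358) = 0.561269 substitutions/site.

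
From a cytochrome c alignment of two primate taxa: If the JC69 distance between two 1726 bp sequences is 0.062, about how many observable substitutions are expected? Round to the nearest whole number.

Invert JC69: p = (3/4)(1 − e^(−4d/3)) = 0.75 × (1 − e^(-0.082667)) = 0.75 × (1 − 0.920658) = 0.059507.
Expected differing sites = pL ≈ 0.059507 × 1726 = 102.709082 ≈ 103.

103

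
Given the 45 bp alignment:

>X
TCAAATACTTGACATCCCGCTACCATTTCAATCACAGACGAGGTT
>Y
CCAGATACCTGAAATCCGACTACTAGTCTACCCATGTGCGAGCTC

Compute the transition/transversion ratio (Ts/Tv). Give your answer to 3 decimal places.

Transitions are A↔G and C↔T; transversions are all other mismatches.
Transitions: 12. Transversions: 6.
R = 12/6 = 2.000.

2.000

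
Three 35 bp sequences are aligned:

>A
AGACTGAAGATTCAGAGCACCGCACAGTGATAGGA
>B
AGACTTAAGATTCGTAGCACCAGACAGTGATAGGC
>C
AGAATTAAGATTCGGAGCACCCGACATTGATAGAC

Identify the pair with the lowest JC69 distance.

A–B: 6/35 differ, p = 0.171, d = 0.195.
A–C: 8/35 differ, p = 0.229, d = 0.273.
B–C: 5/35 differ, p = 0.143, d = 0.158.
The smallest distance is between B and C.

B and C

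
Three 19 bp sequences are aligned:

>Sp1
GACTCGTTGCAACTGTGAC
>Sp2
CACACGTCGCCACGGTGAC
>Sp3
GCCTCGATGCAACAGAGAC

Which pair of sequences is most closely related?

Sp1–Sp2: 5/19 differ, p = 0.263, d = 0.324.
Sp1–Sp3: 4/19 differ, p = 0.211, d = 0.247.
Sp2–Sp3: 8/19 differ, p = 0.421, d = 0.618.
The smallest distance is between Sp1 and Sp3.

Sp1 and Sp3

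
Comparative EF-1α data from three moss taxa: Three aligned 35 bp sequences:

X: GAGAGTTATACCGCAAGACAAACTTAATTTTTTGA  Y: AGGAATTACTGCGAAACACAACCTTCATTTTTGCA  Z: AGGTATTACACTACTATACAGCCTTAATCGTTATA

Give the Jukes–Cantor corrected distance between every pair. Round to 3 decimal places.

d(X,Y) = 0.458, d(X,Z) = 0.635, d(Y,Z) = 0.572

X–Y: 12/35 sites differ → p ≈ 0.342857, d = −0.75 ln(1 − 0.457143) = 0.458182 ≈ 0.458.
X–Z: 15/35 sites differ → p ≈ 0.428571, d = −0.75 ln(1 − 0.571428) = 0.635472 ≈ 0.635.
Y–Z: 14/35 sites differ → p = 0.4, d = −0.75 ln(1 − 0.533333) = 0.571605 ≈ 0.572.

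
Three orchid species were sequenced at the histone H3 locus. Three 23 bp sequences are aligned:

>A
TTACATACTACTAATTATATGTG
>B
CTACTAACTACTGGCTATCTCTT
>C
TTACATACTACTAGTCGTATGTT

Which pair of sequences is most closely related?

A–B: 9/23 differ, p = 0.391, d = 0.553.
A–C: 4/23 differ, p = 0.174, d = 0.198.
B–C: 9/23 differ, p = 0.391, d = 0.553.
The smallest distance is between A and C.

A and C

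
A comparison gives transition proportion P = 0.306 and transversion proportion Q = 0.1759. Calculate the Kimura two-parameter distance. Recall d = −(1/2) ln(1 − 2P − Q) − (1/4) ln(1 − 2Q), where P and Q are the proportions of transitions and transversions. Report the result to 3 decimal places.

0.884

Under the Kimura two-parameter model, d = −½ ln(1 − 2P − Q) − ¼ ln(1 − 2Q).
1 − 2P − Q = 0.2121, giving −½ ln(0.2121) = 0.775349.
1 − 2Q = 0.6482, giving −¼ ln(0.6482) = 0.108389.
d = 0.775349 + 0.108389 = 0.883738.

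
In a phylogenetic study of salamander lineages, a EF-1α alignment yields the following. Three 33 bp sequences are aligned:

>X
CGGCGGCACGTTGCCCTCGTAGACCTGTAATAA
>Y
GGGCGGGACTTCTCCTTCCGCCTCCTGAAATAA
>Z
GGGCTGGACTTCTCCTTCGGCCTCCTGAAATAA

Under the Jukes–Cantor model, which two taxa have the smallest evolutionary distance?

X–Y: 12/33 differ, p = 0.364, d = 0.497.
X–Z: 12/33 differ, p = 0.364, d = 0.497.
Y–Z: 2/33 differ, p = 0.061, d = 0.063.
The smallest distance is between Y and Z.

Y and Z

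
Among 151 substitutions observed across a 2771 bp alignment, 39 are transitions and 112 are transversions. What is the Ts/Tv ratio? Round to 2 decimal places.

R = 39/112 = 0.348214… ≈ 0.35 (to 2 d.p.).

0.35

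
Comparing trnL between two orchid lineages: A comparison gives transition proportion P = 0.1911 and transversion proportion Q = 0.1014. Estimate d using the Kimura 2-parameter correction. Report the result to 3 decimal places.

Under the Kimura two-parameter model, d = −½ ln(1 − 2P − Q) − ¼ ln(1 − 2Q).
1 − 2P − Q = 0.5164, giving −½ ln(0.5164) = 0.330437.
1 − 2Q = 0.7972, giving −¼ ln(0.7972) = 0.056662.
d = 0.330437 + 0.056662 = 0.387099.

0.387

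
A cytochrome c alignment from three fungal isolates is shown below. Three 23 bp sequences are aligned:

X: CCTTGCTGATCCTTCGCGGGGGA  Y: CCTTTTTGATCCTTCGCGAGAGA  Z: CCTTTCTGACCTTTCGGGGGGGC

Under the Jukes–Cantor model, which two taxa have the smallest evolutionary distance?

X and Y

X–Y: 4/23 differ, p = 0.174, d = 0.198.
X–Z: 5/23 differ, p = 0.217, d = 0.257.
Y–Z: 7/23 differ, p = 0.304, d = 0.390.
The smallest distance is between X and Y.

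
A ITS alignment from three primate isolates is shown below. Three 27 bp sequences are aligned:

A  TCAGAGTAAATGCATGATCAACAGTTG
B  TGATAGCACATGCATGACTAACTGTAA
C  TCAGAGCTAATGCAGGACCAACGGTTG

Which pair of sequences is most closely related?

A–B: 9/27 differ, p = 0.333, d = 0.441.
A–C: 5/27 differ, p = 0.185, d = 0.213.
B–C: 9/27 differ, p = 0.333, d = 0.441.
The smallest distance is between A and C.

A and C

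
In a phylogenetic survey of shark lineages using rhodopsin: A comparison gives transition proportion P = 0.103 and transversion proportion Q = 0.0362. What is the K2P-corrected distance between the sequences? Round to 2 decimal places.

Under the Kimura two-parameter model, d = −½ ln(1 − 2P − Q) − ¼ ln(1 − 2Q).
1 − 2P − Q = 0.7578, giving −½ ln(0.7578) = 0.138668.
1 − 2Q = 0.9276, giving −¼ ln(0.9276) = 0.018789.
d = 0.138668 + 0.018789 = 0.157457.

0.16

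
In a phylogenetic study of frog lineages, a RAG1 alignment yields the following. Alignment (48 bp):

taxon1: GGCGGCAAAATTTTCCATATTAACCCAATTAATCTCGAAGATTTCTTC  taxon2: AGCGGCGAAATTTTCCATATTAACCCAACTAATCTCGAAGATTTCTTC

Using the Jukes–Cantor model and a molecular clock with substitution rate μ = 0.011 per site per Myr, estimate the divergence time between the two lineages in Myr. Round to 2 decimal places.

2.97

The sequences differ at 3 of 48 sites (1, 7, 29), so p = 3/48 = 0.0625.
d = −(3/4) ln(1 − 4p/3) = −0.75 ln(1 − 0.083333) = −0.75 ln(0.916667)
  = −0.75 × (-0.087011) = 0.065258 substitutions/site.
Under a molecular clock d = 2μt, so t = d/(2μ) = 0.065258 / (2 × 0.011) = 2.97 Myr.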